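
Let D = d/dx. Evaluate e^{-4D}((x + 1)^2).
x^{2} - 6 x + 9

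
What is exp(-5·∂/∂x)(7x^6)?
7 x^{6} - 210 x^{5} + 2625 x^{4} - 17500 x^{3} + 65625 x^{2} - 131250 x + 109375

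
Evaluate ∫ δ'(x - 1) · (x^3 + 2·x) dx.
-5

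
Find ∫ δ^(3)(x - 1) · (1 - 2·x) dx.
0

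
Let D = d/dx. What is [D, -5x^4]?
- 20 x^{3}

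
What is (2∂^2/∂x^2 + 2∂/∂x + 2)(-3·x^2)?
- 6 x^{2} - 12 x - 12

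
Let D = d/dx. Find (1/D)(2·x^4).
\frac{2 x^{5}}{5}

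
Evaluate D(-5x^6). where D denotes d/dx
- 30 x^{5}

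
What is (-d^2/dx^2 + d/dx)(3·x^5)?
15 x^{3} \left(x - 4\right)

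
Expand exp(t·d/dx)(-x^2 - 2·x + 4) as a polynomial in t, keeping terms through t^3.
- t^{2} - 2 t \left(x + 1\right) - x^{2} - 2 x + 4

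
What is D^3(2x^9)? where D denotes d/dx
1008 x^{6}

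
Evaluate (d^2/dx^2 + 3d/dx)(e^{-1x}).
- 2 e^{- x}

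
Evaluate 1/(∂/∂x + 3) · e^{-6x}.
- \frac{e^{- 6 x}}{3}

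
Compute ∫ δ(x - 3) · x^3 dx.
27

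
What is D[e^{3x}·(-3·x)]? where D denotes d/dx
\left(- 9 x - 3\right) e^{3 x}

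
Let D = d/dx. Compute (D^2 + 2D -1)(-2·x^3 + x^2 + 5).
2 x^{3} - 13 x^{2} - 8 x - 3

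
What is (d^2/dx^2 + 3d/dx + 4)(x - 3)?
4 x - 9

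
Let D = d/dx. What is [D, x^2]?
2 x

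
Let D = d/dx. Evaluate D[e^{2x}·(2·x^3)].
x^{2} \left(4 x + 6\right) e^{2 x}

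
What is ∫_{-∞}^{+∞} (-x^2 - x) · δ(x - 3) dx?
-12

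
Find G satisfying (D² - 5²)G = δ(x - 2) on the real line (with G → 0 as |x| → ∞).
-\frac{e^{-5|x - 2|}}{10}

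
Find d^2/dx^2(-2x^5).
- 40 x^{3}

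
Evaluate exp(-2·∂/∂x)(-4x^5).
- 4 x^{5} + 40 x^{4} - 160 x^{3} + 320 x^{2} - 320 x + 128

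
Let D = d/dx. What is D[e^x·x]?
\left(x + 1\right) e^{x}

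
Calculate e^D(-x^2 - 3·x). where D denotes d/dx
- x^{2} - 5 x - 4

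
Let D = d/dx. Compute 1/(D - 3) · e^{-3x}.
- \frac{e^{- 3 x}}{6}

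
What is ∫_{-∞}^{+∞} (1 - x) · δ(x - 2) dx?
-1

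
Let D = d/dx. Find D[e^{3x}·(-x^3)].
3 x^{2} \left(- x - 1\right) e^{3 x}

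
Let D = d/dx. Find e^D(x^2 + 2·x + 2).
x^{2} + 4 x + 5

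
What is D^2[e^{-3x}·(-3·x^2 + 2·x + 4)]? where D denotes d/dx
9 \left(- 3 x^{2} + 6 x + 2\right) e^{- 3 x}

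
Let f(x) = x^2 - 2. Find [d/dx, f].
2 x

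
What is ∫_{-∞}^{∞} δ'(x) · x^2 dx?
0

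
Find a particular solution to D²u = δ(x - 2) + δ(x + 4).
\frac{|x - 2|}{2} + \frac{|x + 4|}{2}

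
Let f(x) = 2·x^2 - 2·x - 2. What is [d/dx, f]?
4 x - 2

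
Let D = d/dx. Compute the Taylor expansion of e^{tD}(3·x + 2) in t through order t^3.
3 t + 3 x + 2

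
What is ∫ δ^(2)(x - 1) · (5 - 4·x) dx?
0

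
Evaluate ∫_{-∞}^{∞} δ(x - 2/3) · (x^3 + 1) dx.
\frac{35}{27}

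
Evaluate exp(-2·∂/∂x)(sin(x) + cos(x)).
\sqrt{2} \cos{\left(- x + \frac{\pi}{4} + 2 \right)}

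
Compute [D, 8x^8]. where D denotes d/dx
64 x^{7}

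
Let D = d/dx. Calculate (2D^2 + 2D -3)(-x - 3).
3 x + 7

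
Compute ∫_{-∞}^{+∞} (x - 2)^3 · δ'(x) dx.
-12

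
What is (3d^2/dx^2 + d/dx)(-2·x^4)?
8 x^{2} \left(- x - 9\right)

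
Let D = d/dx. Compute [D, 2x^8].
16 x^{7}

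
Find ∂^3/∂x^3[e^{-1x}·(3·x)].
3 \left(3 - x\right) e^{- x}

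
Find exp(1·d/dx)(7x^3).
7 x^{3} + 21 x^{2} + 21 x + 7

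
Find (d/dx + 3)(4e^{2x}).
20 e^{2 x}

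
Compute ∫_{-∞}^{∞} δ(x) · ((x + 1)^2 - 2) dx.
-1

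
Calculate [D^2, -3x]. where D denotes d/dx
-6D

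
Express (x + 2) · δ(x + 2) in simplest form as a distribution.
0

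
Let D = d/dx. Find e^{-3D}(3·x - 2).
3 x - 11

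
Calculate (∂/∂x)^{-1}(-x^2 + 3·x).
- \frac{x^{3}}{3} + \frac{3 x^{2}}{2}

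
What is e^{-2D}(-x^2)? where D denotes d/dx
- x^{2} + 4 x - 4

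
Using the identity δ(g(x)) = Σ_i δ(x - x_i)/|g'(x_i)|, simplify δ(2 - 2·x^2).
\frac{\delta(x - 1) + \delta(x + 1)}{4}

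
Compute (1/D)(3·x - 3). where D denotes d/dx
\frac{3 x^{2}}{2} - 3 x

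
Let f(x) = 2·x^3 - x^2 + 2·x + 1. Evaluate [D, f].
6 x^{2} - 2 x + 2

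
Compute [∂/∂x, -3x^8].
- 24 x^{7}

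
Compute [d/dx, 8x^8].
64 x^{7}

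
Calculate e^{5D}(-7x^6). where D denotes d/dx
- 7 x^{6} - 210 x^{5} - 2625 x^{4} - 17500 x^{3} - 65625 x^{2} - 131250 x - 109375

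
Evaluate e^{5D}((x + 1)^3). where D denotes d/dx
x^{3} + 18 x^{2} + 108 x + 216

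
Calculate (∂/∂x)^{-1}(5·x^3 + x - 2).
\frac{5 x^{4}}{4} + \frac{x^{2}}{2} - 2 x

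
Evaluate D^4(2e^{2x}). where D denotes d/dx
32 e^{2 x}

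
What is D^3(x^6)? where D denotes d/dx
120 x^{3}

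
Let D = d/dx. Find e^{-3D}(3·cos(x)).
3 \cos{\left(x - 3 \right)}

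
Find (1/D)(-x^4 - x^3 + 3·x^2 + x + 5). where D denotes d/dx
- \frac{x^{5}}{5} - \frac{x^{4}}{4} + x^{3} + \frac{x^{2}}{2} + 5 x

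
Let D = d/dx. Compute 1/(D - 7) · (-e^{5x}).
\frac{e^{5 x}}{2}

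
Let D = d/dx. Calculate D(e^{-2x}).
- 2 e^{- 2 x}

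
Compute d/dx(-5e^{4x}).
- 20 e^{4 x}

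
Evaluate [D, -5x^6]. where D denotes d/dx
- 30 x^{5}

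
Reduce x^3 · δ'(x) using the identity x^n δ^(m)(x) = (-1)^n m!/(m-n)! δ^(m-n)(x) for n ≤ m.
0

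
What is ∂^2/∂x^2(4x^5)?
80 x^{3}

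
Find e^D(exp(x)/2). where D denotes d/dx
\frac{e^{x + 1}}{2}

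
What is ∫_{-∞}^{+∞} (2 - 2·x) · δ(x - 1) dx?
0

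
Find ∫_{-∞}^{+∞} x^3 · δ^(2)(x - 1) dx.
6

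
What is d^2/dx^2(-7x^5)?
- 140 x^{3}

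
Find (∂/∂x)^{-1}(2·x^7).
\frac{x^{8}}{4}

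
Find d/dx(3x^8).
24 x^{7}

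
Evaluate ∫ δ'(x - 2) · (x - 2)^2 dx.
0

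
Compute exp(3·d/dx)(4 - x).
1 - x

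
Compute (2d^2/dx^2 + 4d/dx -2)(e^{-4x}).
14 e^{- 4 x}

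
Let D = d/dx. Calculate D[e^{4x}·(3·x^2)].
6 x \left(2 x + 1\right) e^{4 x}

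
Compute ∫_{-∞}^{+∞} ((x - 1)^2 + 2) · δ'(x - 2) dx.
-2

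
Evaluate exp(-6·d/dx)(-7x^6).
- 7 x^{6} + 252 x^{5} - 3780 x^{4} + 30240 x^{3} - 136080 x^{2} + 326592 x - 326592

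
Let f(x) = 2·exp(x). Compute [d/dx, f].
2 e^{x}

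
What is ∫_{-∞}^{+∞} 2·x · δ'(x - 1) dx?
-2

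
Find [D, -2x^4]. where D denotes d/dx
- 8 x^{3}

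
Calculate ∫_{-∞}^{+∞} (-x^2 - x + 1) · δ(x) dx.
1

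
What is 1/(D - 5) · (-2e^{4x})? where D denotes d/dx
2 e^{4 x}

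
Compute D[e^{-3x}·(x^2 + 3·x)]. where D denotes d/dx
\left(- 3 x^{2} - 7 x + 3\right) e^{- 3 x}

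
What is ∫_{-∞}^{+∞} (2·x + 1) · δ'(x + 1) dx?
-2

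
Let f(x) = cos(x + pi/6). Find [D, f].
- \sin{\left(x + \frac{\pi}{6} \right)}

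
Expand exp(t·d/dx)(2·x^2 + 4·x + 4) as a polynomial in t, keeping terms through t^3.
2 t^{2} + 4 t \left(x + 1\right) + 2 x^{2} + 4 x + 4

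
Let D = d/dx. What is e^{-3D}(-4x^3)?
- 4 x^{3} + 36 x^{2} - 108 x + 108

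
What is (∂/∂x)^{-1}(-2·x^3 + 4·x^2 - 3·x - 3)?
- \frac{x^{4}}{2} + \frac{4 x^{3}}{3} - \frac{3 x^{2}}{2} - 3 x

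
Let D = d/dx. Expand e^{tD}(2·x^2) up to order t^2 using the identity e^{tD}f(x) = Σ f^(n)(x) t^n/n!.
2 t^{2} + 4 t x + 2 x^{2}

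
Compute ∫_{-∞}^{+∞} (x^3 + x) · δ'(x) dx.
-1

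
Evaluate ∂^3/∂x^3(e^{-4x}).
- 64 e^{- 4 x}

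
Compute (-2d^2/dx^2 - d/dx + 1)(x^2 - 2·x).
x^{2} - 4 x - 2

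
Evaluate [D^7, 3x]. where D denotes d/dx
21D^{6}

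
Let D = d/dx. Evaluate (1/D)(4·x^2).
\frac{4 x^{3}}{3}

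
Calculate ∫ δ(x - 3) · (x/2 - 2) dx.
- \frac{1}{2}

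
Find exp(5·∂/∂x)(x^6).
x^{6} + 30 x^{5} + 375 x^{4} + 2500 x^{3} + 9375 x^{2} + 18750 x + 15625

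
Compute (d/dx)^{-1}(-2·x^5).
- \frac{x^{6}}{3}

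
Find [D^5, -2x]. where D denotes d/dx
-10D^{4}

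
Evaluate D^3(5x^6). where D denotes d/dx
600 x^{3}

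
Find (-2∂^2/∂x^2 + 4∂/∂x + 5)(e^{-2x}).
- 11 e^{- 2 x}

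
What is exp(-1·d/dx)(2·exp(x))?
2 e^{x - 1}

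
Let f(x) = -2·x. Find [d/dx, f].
-2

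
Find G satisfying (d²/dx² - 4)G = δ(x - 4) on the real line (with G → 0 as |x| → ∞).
-\frac{e^{-2|x - 4|}}{4}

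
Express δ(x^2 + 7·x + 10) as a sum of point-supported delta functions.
\frac{\delta(x + 5) + \delta(x + 2)}{3}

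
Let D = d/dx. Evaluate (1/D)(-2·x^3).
- \frac{x^{4}}{2}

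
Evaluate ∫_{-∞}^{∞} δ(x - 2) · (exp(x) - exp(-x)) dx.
2 \sinh{\left(2 \right)}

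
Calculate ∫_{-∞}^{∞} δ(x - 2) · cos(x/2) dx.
\cos{\left(1 \right)}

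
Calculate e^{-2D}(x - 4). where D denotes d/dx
x - 6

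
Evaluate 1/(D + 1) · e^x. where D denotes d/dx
\frac{e^{x}}{2}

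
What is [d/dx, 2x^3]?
6 x^{2}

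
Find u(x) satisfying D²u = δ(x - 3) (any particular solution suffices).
\frac{|x - 3|}{2}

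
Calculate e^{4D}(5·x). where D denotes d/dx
5 x + 20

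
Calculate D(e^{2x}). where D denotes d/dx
2 e^{2 x}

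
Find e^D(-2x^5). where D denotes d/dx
- 2 x^{5} - 10 x^{4} - 20 x^{3} - 20 x^{2} - 10 x - 2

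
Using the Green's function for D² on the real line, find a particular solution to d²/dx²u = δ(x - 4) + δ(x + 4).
\frac{|x - 4|}{2} + \frac{|x + 4|}{2}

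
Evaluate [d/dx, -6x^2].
- 12 x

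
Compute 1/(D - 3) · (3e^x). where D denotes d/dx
- \frac{3 e^{x}}{2}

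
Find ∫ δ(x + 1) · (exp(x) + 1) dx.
e^{-1} + 1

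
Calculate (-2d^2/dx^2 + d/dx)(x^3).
3 x \left(x - 4\right)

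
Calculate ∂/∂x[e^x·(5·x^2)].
5 x \left(x + 2\right) e^{x}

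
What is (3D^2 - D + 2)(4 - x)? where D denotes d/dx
9 - 2 x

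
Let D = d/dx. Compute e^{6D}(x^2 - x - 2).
x^{2} + 11 x + 28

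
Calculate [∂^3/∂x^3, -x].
-3\frac{d^{2}}{dx^{2}}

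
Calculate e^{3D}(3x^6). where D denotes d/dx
3 x^{6} + 54 x^{5} + 405 x^{4} + 1620 x^{3} + 3645 x^{2} + 4374 x + 2187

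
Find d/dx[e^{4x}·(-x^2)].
2 x \left(- 2 x - 1\right) e^{4 x}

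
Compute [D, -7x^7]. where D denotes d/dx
- 49 x^{6}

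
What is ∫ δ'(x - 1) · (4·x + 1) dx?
-4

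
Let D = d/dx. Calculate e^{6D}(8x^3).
8 x^{3} + 144 x^{2} + 864 x + 1728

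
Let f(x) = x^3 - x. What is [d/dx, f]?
3 x^{2} - 1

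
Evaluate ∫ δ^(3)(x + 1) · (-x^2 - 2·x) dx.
0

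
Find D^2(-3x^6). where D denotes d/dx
- 90 x^{4}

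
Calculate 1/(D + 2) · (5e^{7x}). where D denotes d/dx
\frac{5 e^{7 x}}{9}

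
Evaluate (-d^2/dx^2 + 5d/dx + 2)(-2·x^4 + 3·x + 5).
- 4 x^{4} - 40 x^{3} + 24 x^{2} + 6 x + 25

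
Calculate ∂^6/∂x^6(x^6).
720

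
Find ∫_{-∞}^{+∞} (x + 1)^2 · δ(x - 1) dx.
4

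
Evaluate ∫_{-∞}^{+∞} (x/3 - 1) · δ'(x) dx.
- \frac{1}{3}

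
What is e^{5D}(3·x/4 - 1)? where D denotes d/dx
\frac{3 x}{4} + \frac{11}{4}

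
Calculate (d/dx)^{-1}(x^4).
\frac{x^{5}}{5}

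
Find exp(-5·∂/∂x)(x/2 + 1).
\frac{x}{2} - \frac{3}{2}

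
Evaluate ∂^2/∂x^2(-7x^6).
- 210 x^{4}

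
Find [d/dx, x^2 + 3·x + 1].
2 x + 3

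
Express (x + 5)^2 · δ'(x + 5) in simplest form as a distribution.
0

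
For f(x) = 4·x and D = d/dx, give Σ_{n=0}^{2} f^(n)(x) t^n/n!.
4 t + 4 x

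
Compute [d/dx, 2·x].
2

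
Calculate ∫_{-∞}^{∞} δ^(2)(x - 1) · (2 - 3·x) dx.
0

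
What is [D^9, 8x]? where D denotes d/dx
72D^{8}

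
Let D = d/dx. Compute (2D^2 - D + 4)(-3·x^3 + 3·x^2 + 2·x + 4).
- 12 x^{3} + 21 x^{2} - 34 x + 26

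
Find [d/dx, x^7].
7 x^{6}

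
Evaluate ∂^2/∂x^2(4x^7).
168 x^{5}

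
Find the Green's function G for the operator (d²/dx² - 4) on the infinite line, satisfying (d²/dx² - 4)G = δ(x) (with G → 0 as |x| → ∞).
-\frac{e^{-2|x|}}{4}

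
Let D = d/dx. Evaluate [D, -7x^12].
- 84 x^{11}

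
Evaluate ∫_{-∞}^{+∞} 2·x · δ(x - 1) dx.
2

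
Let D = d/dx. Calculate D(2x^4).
8 x^{3}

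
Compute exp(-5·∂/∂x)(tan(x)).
\tan{\left(x - 5 \right)}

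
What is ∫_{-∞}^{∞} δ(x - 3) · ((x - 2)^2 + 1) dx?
2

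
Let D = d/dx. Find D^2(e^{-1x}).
e^{- x}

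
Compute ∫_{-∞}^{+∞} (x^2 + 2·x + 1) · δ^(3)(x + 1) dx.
0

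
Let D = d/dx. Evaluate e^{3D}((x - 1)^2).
x^{2} + 4 x + 4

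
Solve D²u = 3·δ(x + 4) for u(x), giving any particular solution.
\frac{3|x + 4|}{2}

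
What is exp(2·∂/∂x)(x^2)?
x^{2} + 4 x + 4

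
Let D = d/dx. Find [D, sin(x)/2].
\frac{\cos{\left(x \right)}}{2}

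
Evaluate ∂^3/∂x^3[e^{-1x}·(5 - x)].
\left(x - 8\right) e^{- x}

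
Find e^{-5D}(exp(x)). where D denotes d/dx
e^{x - 5}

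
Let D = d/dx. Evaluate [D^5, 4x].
20D^{4}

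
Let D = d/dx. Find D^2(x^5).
20 x^{3}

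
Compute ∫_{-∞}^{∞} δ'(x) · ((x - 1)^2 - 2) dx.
2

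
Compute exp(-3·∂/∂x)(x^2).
x^{2} - 6 x + 9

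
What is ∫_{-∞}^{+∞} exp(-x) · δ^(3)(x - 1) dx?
e^{-1}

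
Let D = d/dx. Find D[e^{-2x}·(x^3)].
x^{2} \left(3 - 2 x\right) e^{- 2 x}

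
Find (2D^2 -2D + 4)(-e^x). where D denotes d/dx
- 4 e^{x}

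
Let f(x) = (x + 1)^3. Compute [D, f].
3 \left(x + 1\right)^{2}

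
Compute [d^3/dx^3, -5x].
-15\frac{d^{2}}{dx^{2}}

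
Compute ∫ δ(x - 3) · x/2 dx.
\frac{3}{2}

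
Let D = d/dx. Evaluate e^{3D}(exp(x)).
e^{x + 3}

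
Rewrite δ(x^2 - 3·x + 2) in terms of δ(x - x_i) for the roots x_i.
\frac{\delta(x - 1) + \delta(x - 2)}{1}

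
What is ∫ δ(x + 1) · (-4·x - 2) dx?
2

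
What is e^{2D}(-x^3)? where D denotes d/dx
- x^{3} - 6 x^{2} - 12 x - 8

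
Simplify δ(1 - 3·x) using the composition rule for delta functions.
\frac{\delta(x - 1/3)}{3}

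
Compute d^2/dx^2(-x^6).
- 30 x^{4}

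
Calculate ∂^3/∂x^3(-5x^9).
- 2520 x^{6}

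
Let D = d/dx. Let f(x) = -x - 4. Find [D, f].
-1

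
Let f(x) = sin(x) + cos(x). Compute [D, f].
- \sin{\left(x \right)} + \cos{\left(x \right)}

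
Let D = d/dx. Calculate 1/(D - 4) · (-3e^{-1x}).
\frac{3 e^{- x}}{5}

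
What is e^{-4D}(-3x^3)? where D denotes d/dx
- 3 x^{3} + 36 x^{2} - 144 x + 192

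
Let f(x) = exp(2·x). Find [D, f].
2 e^{2 x}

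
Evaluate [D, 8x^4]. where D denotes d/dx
32 x^{3}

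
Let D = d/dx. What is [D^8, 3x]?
24D^{7}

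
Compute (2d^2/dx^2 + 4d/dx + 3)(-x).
- 3 x - 4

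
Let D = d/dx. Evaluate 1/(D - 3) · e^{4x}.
e^{4 x}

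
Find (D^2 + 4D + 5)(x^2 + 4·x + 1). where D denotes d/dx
5 x^{2} + 28 x + 23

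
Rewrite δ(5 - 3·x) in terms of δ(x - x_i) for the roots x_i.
\frac{\delta(x - 5/3)}{3}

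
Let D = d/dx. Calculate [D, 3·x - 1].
3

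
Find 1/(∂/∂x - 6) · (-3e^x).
\frac{3 e^{x}}{5}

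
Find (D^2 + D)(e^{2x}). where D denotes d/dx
6 e^{2 x}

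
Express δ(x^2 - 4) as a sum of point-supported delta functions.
\frac{\delta(x - 2) + \delta(x + 2)}{4}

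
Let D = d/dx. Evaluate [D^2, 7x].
14D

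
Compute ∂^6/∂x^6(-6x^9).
- 362880 x^{3}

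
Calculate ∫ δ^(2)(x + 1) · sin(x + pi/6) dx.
- \cos{\left(1 + \frac{\pi}{3} \right)}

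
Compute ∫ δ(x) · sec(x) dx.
1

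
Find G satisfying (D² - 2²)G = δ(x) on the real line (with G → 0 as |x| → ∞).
-\frac{e^{-2|x|}}{4}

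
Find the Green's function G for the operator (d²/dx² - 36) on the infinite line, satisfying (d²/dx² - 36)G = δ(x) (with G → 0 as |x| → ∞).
-\frac{e^{-6|x|}}{12}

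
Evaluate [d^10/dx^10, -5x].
-50\frac{d^{9}}{dx^{9}}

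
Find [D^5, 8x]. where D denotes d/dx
40D^{4}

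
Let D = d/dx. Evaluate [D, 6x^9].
54 x^{8}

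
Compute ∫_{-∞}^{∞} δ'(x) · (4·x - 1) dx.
-4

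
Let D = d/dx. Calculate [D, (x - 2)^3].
3 \left(x - 2\right)^{2}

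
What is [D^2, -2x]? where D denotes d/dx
-4D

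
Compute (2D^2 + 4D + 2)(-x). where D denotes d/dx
- 2 x - 4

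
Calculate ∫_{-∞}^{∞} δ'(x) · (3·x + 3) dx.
-3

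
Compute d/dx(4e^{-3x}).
- 12 e^{- 3 x}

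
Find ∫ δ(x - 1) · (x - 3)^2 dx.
4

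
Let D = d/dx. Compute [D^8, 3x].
24D^{7}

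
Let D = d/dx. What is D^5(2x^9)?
30240 x^{4}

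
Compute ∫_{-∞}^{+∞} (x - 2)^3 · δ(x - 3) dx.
1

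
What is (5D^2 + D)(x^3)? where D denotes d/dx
3 x \left(x + 10\right)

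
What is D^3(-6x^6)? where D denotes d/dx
- 720 x^{3}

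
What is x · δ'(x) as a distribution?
-\delta(x)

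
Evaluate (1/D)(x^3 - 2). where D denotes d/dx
\frac{x^{4}}{4} - 2 x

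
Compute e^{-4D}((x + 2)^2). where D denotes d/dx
x^{2} - 4 x + 4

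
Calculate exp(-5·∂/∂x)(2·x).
2 x - 10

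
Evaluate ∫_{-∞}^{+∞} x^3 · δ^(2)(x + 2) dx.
-12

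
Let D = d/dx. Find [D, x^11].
11 x^{10}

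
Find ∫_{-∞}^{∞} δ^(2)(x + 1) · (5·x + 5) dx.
0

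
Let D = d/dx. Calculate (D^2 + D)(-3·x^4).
12 x^{2} \left(- x - 3\right)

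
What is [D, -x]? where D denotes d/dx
-1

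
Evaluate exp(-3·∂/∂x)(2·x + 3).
2 x - 3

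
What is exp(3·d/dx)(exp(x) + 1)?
e^{x + 3} + 1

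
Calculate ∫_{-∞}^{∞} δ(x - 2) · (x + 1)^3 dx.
27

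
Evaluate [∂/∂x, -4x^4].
- 16 x^{3}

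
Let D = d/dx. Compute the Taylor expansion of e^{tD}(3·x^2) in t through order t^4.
3 t^{2} + 6 t x + 3 x^{2}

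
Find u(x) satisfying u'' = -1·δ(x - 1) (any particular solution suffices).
-\frac{|x - 1|}{2}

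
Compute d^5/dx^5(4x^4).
0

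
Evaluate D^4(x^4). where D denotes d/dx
24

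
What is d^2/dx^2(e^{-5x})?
25 e^{- 5 x}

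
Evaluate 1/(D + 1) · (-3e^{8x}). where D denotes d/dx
- \frac{e^{8 x}}{3}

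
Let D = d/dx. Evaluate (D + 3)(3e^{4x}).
21 e^{4 x}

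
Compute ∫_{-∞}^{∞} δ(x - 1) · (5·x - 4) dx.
1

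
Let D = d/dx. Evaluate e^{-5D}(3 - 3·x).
18 - 3 x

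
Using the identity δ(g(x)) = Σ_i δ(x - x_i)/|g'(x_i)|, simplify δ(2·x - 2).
\frac{\delta(x - 1)}{2}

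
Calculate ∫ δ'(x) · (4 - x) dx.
1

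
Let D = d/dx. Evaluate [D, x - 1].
1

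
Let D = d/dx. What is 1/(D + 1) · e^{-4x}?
- \frac{e^{- 4 x}}{3}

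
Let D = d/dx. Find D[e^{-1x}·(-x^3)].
x^{2} \left(x - 3\right) e^{- x}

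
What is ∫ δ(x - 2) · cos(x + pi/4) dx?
\cos{\left(\frac{\pi}{4} + 2 \right)}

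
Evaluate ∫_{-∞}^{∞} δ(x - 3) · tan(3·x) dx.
\tan{\left(9 \right)}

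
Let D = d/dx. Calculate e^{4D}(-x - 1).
- x - 5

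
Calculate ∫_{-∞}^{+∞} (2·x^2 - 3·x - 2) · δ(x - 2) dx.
0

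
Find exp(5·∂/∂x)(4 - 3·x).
- 3 x - 11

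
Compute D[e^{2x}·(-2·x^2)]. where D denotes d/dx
4 x \left(- x - 1\right) e^{2 x}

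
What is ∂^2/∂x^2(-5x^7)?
- 210 x^{5}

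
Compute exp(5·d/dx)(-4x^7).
- 4 x^{7} - 140 x^{6} - 2100 x^{5} - 17500 x^{4} - 87500 x^{3} - 262500 x^{2} - 437500 x - 312500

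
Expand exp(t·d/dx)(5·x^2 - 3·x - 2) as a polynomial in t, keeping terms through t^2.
5 t^{2} + t \left(10 x - 3\right) + 5 x^{2} - 3 x - 2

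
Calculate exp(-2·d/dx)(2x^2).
2 x^{2} - 8 x + 8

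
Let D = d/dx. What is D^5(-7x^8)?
- 47040 x^{3}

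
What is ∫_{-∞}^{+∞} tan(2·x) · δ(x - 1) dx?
\tan{\left(2 \right)}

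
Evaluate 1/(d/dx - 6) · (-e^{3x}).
\frac{e^{3 x}}{3}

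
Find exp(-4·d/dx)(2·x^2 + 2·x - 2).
2 x^{2} - 14 x + 22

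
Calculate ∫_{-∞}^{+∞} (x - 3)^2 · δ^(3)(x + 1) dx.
0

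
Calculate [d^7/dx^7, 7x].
49\frac{d^{6}}{dx^{6}}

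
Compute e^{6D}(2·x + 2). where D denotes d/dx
2 x + 14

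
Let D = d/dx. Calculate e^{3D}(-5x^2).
- 5 x^{2} - 30 x - 45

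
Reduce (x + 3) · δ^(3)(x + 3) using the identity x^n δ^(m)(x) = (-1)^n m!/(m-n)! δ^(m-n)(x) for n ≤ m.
-3\delta^{(2)}(x + 3)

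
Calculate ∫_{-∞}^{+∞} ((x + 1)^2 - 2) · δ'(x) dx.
-2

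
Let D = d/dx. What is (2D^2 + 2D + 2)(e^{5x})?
62 e^{5 x}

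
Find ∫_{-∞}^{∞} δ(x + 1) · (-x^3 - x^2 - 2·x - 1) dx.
1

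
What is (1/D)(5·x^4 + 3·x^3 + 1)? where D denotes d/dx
x^{5} + \frac{3 x^{4}}{4} + x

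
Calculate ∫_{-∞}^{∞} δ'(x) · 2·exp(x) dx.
-2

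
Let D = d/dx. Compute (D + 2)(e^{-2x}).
0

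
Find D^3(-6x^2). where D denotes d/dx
0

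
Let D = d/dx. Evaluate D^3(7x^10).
5040 x^{7}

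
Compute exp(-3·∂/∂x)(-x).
3 - x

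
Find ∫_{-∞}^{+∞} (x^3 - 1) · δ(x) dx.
-1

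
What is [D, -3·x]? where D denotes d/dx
-3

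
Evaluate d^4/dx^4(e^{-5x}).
625 e^{- 5 x}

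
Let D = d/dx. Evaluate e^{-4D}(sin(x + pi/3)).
\sin{\left(x - 4 + \frac{\pi}{3} \right)}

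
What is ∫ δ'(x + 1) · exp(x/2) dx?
- \frac{1}{2 e^{\frac{1}{2}}}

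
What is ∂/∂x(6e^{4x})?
24 e^{4 x}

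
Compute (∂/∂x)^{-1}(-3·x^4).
- \frac{3 x^{5}}{5}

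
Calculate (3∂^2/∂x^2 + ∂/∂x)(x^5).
5 x^{3} \left(x + 12\right)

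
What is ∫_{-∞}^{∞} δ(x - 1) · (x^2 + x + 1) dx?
3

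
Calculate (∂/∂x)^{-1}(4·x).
2 x^{2}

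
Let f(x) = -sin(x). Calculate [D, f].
- \cos{\left(x \right)}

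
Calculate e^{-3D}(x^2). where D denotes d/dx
x^{2} - 6 x + 9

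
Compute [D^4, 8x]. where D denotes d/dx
32D^{3}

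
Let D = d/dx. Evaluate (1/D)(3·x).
\frac{3 x^{2}}{2}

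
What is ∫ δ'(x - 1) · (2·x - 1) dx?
-2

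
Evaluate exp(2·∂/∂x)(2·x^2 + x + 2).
2 x^{2} + 9 x + 12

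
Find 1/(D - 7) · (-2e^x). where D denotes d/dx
\frac{e^{x}}{3}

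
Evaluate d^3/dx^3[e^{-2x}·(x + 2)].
4 \left(- 2 x - 1\right) e^{- 2 x}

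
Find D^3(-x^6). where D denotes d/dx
- 120 x^{3}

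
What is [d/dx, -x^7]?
- 7 x^{6}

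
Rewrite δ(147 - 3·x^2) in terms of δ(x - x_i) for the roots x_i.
\frac{\delta(x - 7) + \delta(x + 7)}{42}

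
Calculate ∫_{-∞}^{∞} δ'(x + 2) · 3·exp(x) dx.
- \frac{3}{e^{2}}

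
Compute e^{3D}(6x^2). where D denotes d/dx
6 x^{2} + 36 x + 54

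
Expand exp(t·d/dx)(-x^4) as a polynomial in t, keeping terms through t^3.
x \left(- 4 t^{3} - 6 t^{2} x - 4 t x^{2} - x^{3}\right)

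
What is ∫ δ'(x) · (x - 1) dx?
-1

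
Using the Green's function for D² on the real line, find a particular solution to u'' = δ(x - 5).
\frac{|x - 5|}{2}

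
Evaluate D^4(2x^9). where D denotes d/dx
6048 x^{5}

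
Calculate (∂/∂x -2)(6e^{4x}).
12 e^{4 x}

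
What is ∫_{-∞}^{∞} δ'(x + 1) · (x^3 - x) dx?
-2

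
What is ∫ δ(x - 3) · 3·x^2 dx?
27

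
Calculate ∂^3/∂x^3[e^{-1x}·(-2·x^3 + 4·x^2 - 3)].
\left(2 x^{3} - 22 x^{2} + 60 x - 33\right) e^{- x}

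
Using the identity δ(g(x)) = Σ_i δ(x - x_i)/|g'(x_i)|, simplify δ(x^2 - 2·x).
\frac{\delta(x - 2) + \delta(x)}{2}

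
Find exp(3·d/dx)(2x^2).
2 x^{2} + 12 x + 18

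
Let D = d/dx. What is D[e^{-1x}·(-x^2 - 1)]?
\left(x^{2} - 2 x + 1\right) e^{- x}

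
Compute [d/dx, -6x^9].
- 54 x^{8}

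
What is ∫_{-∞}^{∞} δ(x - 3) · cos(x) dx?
\cos{\left(3 \right)}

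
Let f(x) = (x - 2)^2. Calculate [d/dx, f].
2 x - 4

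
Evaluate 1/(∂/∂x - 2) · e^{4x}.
\frac{e^{4 x}}{2}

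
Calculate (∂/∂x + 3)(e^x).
4 e^{x}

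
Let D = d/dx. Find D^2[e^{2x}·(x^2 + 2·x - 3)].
\left(4 x^{2} + 16 x - 2\right) e^{2 x}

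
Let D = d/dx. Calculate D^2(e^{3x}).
9 e^{3 x}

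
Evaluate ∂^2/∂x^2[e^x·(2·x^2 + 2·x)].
2 \left(x^{2} + 5 x + 4\right) e^{x}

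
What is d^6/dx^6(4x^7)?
20160 x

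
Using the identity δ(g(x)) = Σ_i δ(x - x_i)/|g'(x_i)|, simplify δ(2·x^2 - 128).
\frac{\delta(x - 8) + \delta(x + 8)}{32}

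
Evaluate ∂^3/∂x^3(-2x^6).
- 240 x^{3}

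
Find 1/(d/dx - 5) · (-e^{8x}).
- \frac{e^{8 x}}{3}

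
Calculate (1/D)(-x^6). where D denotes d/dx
- \frac{x^{7}}{7}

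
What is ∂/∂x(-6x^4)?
- 24 x^{3}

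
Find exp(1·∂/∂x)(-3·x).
- 3 x - 3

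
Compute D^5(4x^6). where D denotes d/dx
2880 x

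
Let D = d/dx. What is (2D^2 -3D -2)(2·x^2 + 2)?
- 4 x^{2} - 12 x + 4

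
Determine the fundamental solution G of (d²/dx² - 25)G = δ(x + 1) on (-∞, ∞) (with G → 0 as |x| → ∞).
-\frac{e^{-5|x + 1|}}{10}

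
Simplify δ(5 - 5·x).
\frac{\delta(x - 1)}{5}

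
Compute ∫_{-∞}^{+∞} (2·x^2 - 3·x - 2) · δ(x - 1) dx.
-3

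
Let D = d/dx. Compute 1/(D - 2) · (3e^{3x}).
3 e^{3 x}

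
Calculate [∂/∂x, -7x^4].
- 28 x^{3}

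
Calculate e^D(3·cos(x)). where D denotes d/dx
3 \cos{\left(x + 1 \right)}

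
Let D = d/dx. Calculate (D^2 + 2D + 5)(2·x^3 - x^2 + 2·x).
10 x^{3} + 7 x^{2} + 18 x + 2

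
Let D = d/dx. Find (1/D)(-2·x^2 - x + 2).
- \frac{2 x^{3}}{3} - \frac{x^{2}}{2} + 2 x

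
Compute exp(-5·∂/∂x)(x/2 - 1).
\frac{x}{2} - \frac{7}{2}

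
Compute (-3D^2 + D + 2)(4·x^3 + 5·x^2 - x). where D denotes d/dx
8 x^{3} + 22 x^{2} - 64 x - 31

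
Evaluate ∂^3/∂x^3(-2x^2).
0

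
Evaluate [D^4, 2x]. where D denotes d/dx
8D^{3}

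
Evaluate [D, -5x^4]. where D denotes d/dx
- 20 x^{3}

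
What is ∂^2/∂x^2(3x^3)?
18 x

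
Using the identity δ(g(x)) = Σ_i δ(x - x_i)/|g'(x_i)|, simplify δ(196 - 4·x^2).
\frac{\delta(x - 7) + \delta(x + 7)}{56}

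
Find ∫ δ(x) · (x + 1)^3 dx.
1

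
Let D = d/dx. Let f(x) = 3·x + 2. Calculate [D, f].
3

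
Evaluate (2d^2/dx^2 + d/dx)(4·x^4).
16 x^{2} \left(x + 6\right)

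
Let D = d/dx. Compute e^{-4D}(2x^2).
2 x^{2} - 16 x + 32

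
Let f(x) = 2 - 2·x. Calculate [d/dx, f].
-2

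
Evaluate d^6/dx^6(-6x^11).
- 1995840 x^{5}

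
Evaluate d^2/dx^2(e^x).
e^{x}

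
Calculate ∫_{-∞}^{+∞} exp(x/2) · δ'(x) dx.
- \frac{1}{2}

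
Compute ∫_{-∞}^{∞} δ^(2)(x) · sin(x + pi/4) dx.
- \frac{\sqrt{2}}{2}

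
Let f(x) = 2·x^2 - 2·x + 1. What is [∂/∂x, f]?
4 x - 2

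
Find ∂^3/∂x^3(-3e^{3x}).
- 81 e^{3 x}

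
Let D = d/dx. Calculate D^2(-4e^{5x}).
- 100 e^{5 x}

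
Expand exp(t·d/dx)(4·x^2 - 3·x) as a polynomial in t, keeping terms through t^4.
4 t^{2} + t \left(8 x - 3\right) + 4 x^{2} - 3 x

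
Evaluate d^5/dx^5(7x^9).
105840 x^{4}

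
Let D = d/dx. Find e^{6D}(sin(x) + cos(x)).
\sqrt{2} \sin{\left(x + \frac{\pi}{4} + 6 \right)}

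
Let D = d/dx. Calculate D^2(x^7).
42 x^{5}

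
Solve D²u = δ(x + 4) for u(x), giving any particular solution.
\frac{|x + 4|}{2}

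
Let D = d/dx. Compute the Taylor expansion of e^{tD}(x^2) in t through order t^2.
t^{2} + 2 t x + x^{2}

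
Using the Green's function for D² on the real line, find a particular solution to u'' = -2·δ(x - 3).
-|x - 3|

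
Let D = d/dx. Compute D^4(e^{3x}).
81 e^{3 x}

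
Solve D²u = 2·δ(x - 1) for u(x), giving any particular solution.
|x - 1|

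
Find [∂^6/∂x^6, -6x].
-36\frac{d^{5}}{dx^{5}}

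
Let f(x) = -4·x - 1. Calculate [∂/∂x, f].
-4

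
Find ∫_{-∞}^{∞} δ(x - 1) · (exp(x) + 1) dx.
1 + e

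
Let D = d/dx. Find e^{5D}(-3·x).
- 3 x - 15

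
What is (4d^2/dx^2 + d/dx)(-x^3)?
3 x \left(- x - 8\right)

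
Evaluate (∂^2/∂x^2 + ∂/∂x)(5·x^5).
25 x^{3} \left(x + 4\right)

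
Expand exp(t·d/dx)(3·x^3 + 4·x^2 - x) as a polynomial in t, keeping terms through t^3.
3 t^{3} + t^{2} \left(9 x + 4\right) + t \left(9 x^{2} + 8 x - 1\right) + 3 x^{3} + 4 x^{2} - x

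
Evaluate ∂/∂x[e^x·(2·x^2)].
2 x \left(x + 2\right) e^{x}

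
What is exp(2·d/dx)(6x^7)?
6 x^{7} + 84 x^{6} + 504 x^{5} + 1680 x^{4} + 3360 x^{3} + 4032 x^{2} + 2688 x + 768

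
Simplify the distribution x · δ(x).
0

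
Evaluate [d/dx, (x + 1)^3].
3 \left(x + 1\right)^{2}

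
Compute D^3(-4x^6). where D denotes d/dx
- 480 x^{3}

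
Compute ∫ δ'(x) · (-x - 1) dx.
1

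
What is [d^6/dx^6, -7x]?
-42\frac{d^{5}}{dx^{5}}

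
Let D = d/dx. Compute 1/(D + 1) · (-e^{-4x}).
\frac{e^{- 4 x}}{3}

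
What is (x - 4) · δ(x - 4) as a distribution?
0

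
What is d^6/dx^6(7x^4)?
0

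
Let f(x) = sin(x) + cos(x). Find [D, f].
- \sin{\left(x \right)} + \cos{\left(x \right)}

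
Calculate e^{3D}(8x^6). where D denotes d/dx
8 x^{6} + 144 x^{5} + 1080 x^{4} + 4320 x^{3} + 9720 x^{2} + 11664 x + 5832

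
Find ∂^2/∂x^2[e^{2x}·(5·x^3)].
10 x \left(2 x^{2} + 6 x + 3\right) e^{2 x}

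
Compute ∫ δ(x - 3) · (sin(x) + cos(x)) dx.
\cos{\left(3 \right)} + \sin{\left(3 \right)}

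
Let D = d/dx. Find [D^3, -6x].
-18D^{2}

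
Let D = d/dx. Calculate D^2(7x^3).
42 x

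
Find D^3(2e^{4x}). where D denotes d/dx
128 e^{4 x}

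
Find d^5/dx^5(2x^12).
190080 x^{7}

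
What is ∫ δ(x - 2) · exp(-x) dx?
e^{-2}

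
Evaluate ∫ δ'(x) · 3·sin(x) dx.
-3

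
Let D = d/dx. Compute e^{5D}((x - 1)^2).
x^{2} + 8 x + 16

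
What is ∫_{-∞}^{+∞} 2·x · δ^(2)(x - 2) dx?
0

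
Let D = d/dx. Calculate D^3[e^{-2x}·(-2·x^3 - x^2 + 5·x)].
4 \left(4 x^{3} - 16 x^{2} + 2 x + 15\right) e^{- 2 x}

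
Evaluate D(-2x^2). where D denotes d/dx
- 4 x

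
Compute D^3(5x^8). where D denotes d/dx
1680 x^{5}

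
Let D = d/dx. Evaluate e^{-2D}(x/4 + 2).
\frac{x}{4} + \frac{3}{2}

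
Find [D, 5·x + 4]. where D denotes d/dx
5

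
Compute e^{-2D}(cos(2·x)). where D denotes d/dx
\cos{\left(2 x - 4 \right)}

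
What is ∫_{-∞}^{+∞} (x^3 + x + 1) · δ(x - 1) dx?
3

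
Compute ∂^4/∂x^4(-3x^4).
-72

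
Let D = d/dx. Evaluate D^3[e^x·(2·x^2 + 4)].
2 \left(x^{2} + 6 x + 8\right) e^{x}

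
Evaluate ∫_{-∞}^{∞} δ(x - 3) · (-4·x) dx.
-12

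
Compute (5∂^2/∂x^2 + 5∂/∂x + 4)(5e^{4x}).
520 e^{4 x}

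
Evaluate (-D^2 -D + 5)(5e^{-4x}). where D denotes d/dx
- 35 e^{- 4 x}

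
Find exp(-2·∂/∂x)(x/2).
\frac{x}{2} - 1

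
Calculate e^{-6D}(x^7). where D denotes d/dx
x^{7} - 42 x^{6} + 756 x^{5} - 7560 x^{4} + 45360 x^{3} - 163296 x^{2} + 326592 x - 279936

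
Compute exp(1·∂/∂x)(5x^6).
5 x^{6} + 30 x^{5} + 75 x^{4} + 100 x^{3} + 75 x^{2} + 30 x + 5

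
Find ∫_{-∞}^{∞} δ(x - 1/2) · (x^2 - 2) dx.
- \frac{7}{4}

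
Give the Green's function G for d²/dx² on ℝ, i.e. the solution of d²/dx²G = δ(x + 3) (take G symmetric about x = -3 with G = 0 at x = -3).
\frac{|x + 3|}{2}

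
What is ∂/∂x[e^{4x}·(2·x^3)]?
x^{2} \left(8 x + 6\right) e^{4 x}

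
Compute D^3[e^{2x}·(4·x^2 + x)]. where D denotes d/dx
\left(32 x^{2} + 104 x + 60\right) e^{2 x}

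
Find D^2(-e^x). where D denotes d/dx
- e^{x}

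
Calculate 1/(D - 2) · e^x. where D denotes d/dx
- e^{x}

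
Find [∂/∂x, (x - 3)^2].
2 x - 6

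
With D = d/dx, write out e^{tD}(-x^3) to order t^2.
x \left(- 3 t^{2} - 3 t x - x^{2}\right)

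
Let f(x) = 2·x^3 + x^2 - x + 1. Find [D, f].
6 x^{2} + 2 x - 1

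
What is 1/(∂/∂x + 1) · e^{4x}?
\frac{e^{4 x}}{5}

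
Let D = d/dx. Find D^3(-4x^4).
- 96 x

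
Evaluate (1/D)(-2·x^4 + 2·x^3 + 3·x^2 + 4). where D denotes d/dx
- \frac{2 x^{5}}{5} + \frac{x^{4}}{2} + x^{3} + 4 x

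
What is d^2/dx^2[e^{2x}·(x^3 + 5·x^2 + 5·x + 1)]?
\left(4 x^{3} + 32 x^{2} + 66 x + 34\right) e^{2 x}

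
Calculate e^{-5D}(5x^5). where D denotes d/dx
5 x^{5} - 125 x^{4} + 1250 x^{3} - 6250 x^{2} + 15625 x - 15625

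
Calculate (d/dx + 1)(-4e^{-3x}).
8 e^{- 3 x}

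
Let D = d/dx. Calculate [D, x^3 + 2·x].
3 x^{2} + 2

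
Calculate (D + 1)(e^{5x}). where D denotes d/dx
6 e^{5 x}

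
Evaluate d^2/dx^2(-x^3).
- 6 x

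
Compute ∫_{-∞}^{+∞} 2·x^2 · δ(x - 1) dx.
2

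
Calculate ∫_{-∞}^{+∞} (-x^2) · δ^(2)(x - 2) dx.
-2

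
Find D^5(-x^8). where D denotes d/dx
- 6720 x^{3}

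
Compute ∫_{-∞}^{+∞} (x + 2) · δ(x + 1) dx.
1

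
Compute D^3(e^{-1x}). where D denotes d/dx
- e^{- x}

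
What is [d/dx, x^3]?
3 x^{2}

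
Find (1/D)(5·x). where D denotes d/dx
\frac{5 x^{2}}{2}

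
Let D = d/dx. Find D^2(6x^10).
540 x^{8}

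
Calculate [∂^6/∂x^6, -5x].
-30\frac{d^{5}}{dx^{5}}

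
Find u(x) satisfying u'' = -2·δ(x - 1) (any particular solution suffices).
-|x - 1|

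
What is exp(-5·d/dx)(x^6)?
x^{6} - 30 x^{5} + 375 x^{4} - 2500 x^{3} + 9375 x^{2} - 18750 x + 15625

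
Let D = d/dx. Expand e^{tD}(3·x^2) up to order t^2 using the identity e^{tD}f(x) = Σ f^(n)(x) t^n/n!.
3 t^{2} + 6 t x + 3 x^{2}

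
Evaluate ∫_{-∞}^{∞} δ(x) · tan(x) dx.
0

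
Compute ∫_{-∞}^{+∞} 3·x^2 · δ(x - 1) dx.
3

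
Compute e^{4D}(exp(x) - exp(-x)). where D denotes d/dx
2 \sinh{\left(x + 4 \right)}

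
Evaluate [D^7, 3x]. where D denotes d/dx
21D^{6}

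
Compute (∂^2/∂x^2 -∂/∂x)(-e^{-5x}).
- 30 e^{- 5 x}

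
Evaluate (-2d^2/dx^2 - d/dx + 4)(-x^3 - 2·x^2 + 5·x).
- 4 x^{3} - 5 x^{2} + 36 x + 3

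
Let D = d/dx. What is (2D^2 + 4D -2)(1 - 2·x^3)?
4 x^{3} - 24 x^{2} - 24 x - 2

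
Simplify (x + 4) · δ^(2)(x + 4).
-2\delta'(x + 4)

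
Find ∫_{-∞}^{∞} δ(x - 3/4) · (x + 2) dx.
\frac{11}{4}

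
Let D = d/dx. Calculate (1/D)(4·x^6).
\frac{4 x^{7}}{7}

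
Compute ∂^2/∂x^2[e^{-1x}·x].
\left(x - 2\right) e^{- x}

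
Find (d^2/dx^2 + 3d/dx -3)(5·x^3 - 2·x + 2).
- 15 x^{3} + 45 x^{2} + 36 x - 12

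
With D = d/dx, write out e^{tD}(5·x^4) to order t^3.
5 x \left(4 t^{3} + 6 t^{2} x + 4 t x^{2} + x^{3}\right)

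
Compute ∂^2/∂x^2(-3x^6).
- 90 x^{4}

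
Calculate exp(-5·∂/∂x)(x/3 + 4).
\frac{x}{3} + \frac{7}{3}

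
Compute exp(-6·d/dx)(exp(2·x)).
e^{2 x - 12}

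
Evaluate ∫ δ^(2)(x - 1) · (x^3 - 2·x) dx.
6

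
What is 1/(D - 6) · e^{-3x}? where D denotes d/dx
- \frac{e^{- 3 x}}{9}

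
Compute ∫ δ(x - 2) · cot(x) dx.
\cot{\left(2 \right)}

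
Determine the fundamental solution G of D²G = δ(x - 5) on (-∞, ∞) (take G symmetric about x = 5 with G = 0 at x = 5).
\frac{|x - 5|}{2}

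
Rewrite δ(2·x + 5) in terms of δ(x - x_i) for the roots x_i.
\frac{\delta(x + 5/2)}{2}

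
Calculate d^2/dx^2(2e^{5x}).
50 e^{5 x}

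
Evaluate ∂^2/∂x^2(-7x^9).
- 504 x^{7}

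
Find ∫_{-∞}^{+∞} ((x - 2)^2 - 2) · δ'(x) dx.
4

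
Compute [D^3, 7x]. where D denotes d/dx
21D^{2}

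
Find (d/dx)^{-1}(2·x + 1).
x^{2} + x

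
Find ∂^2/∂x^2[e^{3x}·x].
\left(9 x + 6\right) e^{3 x}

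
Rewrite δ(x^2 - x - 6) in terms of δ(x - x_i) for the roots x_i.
\frac{\delta(x + 2) + \delta(x - 3)}{5}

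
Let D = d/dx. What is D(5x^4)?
20 x^{3}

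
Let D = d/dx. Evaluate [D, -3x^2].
- 6 x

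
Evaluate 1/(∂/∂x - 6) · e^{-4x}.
- \frac{e^{- 4 x}}{10}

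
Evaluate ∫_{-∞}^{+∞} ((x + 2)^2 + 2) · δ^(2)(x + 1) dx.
2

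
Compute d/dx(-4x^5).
- 20 x^{4}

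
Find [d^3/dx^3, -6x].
-18\frac{d^{2}}{dx^{2}}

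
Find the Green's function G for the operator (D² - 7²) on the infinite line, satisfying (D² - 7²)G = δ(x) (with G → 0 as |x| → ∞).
-\frac{e^{-7|x|}}{14}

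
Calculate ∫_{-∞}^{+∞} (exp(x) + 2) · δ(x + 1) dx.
e^{-1} + 2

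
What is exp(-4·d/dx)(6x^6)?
6 x^{6} - 144 x^{5} + 1440 x^{4} - 7680 x^{3} + 23040 x^{2} - 36864 x + 24576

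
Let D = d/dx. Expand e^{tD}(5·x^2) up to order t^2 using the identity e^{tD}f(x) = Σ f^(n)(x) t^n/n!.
5 t^{2} + 10 t x + 5 x^{2}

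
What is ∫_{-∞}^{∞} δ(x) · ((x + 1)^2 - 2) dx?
-1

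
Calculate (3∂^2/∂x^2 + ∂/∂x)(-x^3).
3 x \left(- x - 6\right)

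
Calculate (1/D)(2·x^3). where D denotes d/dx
\frac{x^{4}}{2}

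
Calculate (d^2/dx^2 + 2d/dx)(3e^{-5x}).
45 e^{- 5 x}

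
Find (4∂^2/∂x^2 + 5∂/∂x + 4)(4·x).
16 x + 20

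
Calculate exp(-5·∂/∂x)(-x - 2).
3 - x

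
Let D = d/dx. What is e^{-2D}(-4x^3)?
- 4 x^{3} + 24 x^{2} - 48 x + 32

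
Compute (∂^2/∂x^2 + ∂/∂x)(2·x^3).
6 x \left(x + 2\right)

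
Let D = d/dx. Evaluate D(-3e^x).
- 3 e^{x}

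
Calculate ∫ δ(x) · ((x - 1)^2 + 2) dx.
3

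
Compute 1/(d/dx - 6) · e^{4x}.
- \frac{e^{4 x}}{2}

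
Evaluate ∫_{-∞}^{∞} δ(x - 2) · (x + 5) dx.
7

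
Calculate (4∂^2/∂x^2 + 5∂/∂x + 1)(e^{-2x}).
7 e^{- 2 x}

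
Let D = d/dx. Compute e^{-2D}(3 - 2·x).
7 - 2 x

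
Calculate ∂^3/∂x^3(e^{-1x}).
- e^{- x}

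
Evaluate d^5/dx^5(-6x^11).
- 332640 x^{6}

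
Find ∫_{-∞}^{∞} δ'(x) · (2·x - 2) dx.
-2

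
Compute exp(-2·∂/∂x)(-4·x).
8 - 4 x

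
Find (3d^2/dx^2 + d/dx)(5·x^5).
25 x^{3} \left(x + 12\right)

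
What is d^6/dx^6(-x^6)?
-720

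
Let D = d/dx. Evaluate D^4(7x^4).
168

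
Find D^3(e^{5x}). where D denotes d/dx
125 e^{5 x}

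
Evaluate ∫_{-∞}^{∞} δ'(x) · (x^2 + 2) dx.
0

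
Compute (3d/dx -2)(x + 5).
- 2 x - 7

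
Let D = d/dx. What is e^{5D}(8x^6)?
8 x^{6} + 240 x^{5} + 3000 x^{4} + 20000 x^{3} + 75000 x^{2} + 150000 x + 125000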